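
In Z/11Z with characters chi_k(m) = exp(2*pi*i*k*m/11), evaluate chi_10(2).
chi_10(2) = zeta_11^20 = exp(-4*I*pi/11)

Derivation: chi_10(2) = zeta_11^(10*2) = zeta_11^20. Since zeta_11^11 = 1, this equals zeta_11^9 = exp(2*pi*i*9/11) = exp(-4*I*pi/11).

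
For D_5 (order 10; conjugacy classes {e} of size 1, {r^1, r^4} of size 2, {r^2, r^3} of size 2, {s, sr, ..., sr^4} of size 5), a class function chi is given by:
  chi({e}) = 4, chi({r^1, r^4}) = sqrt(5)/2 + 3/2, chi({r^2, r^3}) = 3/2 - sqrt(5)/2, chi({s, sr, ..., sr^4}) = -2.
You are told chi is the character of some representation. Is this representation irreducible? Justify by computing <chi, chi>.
Not irreducible (reducible): <chi, chi> = 5 > 1.

Why: <chi, chi> = (1/|G|) sum_C |C| * |chi(C)|^2 = (1/10)[1*|4|^2 + 2*|sqrt(5)/2 + 3/2|^2 + 2*|3/2 - sqrt(5)/2|^2 + 5*|-2|^2]
  = (1/10)[(16) + (3*sqrt(5) + 7) + (7 - 3*sqrt(5)) + (20)] = 50/10 = 5.
A character is irreducible iff <chi, chi> = 1, so this representation is reducible.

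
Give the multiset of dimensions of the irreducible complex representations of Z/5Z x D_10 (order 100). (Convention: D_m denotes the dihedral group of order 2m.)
Dimensions: 1, 1, 1, 1, 1, 1, 1, 1, 1, 1, 1, 1, 1, 1, 1, 1, 1, 1, 1, 1, 2, 2, 2, 2, 2, 2, 2, 2, 2, 2, 2, 2, 2, 2, 2, 2, 2, 2, 2, 2

Details: There are 40 irreducibles (= number of conjugacy classes). Their dimensions d_i satisfy sum d_i^2 = |G| = 100: 1 + 1 + 1 + 1 + 1 + 1 + 1 + 1 + 1 + 1 + 1 + 1 + 1 + 1 + 1 + 1 + 1 + 1 + 1 + 1 + 4 + 4 + 4 + 4 + 4 + 4 + 4 + 4 + 4 + 4 + 4 + 4 + 4 + 4 + 4 + 4 + 4 + 4 + 4 + 4 = 100. (For the product with Z/5Z: each of the 5 1-dim characters of Z/5Z tensors with each irrep of D_10, giving 5 copies of each D_10-dimension.)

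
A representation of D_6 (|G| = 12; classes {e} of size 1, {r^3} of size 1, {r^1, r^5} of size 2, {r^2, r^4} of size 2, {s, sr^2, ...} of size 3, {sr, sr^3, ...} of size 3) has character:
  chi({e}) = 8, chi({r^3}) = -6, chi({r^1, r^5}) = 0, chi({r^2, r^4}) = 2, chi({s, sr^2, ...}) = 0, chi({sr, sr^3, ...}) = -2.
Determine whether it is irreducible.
Not irreducible (reducible): <chi, chi> = 10 > 1.

<chi, chi> = (1/|G|) sum_C |C| * |chi(C)|^2 = (1/12)[1*|8|^2 + 1*|-6|^2 + 2*|0|^2 + 2*|2|^2 + 3*|0|^2 + 3*|-2|^2]
  = (1/12)[(64) + (36) + (0) + (8) + (0) + (12)] = 120/12 = 10.
A character is irreducible iff <chi, chi> = 1, so this representation is reducible.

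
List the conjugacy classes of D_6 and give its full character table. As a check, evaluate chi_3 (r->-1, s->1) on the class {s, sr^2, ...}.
Conjugacy classes: {e} of size 1, {r^3} of size 1, {r^1, r^5} of size 2, {r^2, r^4} of size 2, {s, sr^2, ...} of size 3, {sr, sr^3, ...} of size 3.
Character table:
  irrep \ class              {e} (size 1)  {r^3} (size 1)  {r^1, r^5} (size 2)  {r^2, r^4} (size 2)  {s, sr^2, ...} (size 3)  {sr, sr^3, ...} (size 3)
  chi_1 (triv)               1             1               1                    1                    1                        1                       
  chi_2 (sign: r->1, s->-1)  1             1               1                    1                    -1                       -1                      
  chi_3 (r->-1, s->1)        1             -1              -1                   1                    1                        -1                      
  chi_4 (r->-1, s->-1)       1             -1              -1                   1                    -1                       1                       
  chi_5 (2d, j=1)            2             -2              1                    -1                   0                        0                       
  chi_6 (2d, j=2)            2             2               -1                   -1                   0                        0                       

Spot check: chi_3 (r->-1, s->1) on {s, sr^2, ...} = 1.

Working: D_6 has order 2*6 = 12 with 6 conjugacy classes, hence 6 irreducibles. Sum of squared dims 1 + 1 + 1 + 1 + 4 + 4 = 12 = |G|. Linear characters come from the abelianisation; the 2-dimensional irreps have character r^k -> 2*cos(2*pi*j*k/6), reflections -> 0.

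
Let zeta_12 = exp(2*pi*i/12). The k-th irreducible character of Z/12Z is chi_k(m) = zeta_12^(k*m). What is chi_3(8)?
chi_3(8) = zeta_12^24 = 1

Argument: chi_3(8) = zeta_12^(3*8) = zeta_12^24. Since zeta_12^12 = 1, this equals zeta_12^0 = exp(2*pi*i*0/12) = 1.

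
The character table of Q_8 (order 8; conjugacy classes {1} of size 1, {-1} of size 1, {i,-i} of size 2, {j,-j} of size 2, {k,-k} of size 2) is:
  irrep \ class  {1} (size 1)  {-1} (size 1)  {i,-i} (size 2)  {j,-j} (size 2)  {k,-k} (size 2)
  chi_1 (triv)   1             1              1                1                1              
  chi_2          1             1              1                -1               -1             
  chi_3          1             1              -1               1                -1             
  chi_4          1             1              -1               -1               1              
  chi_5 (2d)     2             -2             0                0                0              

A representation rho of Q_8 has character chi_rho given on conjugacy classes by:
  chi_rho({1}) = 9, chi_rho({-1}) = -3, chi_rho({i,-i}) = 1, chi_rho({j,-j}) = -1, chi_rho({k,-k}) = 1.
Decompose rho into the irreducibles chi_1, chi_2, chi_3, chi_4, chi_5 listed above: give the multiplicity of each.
Multiplicities: chi_1: 1, chi_2: 1, chi_3: 0, chi_4: 1, chi_5: 3.

Working: Use <chi_rho, chi> = (1/|G|) sum_C |C| * chi_rho(C) * conj(chi(C)) with |G| = 8 for each irreducible chi in the table:
  <chi_rho, chi_1> = (1/8)[1*(9)*conj(1) + 1*(-3)*conj(1) + 2*(1)*conj(1) + 2*(-1)*conj(1) + 2*(1)*conj(1)]
      = (1/8)[(9) + (-3) + (2) + (-2) + (2)] = 8/8 = 1
  <chi_rho, chi_2> = (1/8)[1*(9)*conj(1) + 1*(-3)*conj(1) + 2*(1)*conj(1) + 2*(-1)*conj(-1) + 2*(1)*conj(-1)]
      = (1/8)[(9) + (-3) + (2) + (2) + (-2)] = 8/8 = 1
  <chi_rho, chi_3> = (1/8)[1*(9)*conj(1) + 1*(-3)*conj(1) + 2*(1)*conj(-1) + 2*(-1)*conj(1) + 2*(1)*conj(-1)]
      = (1/8)[(9) + (-3) + (-2) + (-2) + (-2)] = 0/8 = 0
  <chi_rho, chi_4> = (1/8)[1*(9)*conj(1) + 1*(-3)*conj(1) + 2*(1)*conj(-1) + 2*(-1)*conj(-1) + 2*(1)*conj(1)]
      = (1/8)[(9) + (-3) + (-2) + (2) + (2)] = 8/8 = 1
  <chi_rho, chi_5> = (1/8)[1*(9)*conj(2) + 1*(-3)*conj(-2) + 2*(1)*conj(0) + 2*(-1)*conj(0) + 2*(1)*conj(0)]
      = (1/8)[(18) + (6) + (0) + (0) + (0)] = 24/8 = 3
Dimension check: dim(rho) = sum (mult * dim) = 1*1 + 1*1 + 0*1 + 1*1 + 3*2 = 9 = chi_rho(e) = 9.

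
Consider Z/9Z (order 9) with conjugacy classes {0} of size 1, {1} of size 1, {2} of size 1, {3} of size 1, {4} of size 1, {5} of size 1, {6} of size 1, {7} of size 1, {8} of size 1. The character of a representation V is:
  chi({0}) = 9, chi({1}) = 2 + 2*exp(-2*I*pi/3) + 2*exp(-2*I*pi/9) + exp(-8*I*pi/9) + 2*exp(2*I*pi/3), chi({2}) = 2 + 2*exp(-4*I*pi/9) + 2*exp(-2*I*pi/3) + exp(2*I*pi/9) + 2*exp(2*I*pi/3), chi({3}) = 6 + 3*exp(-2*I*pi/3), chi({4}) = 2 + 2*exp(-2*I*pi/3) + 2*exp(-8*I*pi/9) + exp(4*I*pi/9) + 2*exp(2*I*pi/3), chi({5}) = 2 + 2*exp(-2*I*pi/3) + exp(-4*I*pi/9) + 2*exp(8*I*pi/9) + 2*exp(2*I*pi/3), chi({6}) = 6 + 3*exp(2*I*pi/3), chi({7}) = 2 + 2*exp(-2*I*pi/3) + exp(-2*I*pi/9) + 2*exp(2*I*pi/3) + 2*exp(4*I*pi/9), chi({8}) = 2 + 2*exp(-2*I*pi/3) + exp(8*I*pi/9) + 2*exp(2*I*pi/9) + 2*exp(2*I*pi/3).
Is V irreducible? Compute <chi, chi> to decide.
Not irreducible (reducible): <chi, chi> = 17 > 1.

Working: <chi, chi> = (1/|G|) sum_C |C| * |chi(C)|^2 = (1/9)[1*|9|^2 + 1*|2 + 2*exp(-2*I*pi/3) + 2*exp(-2*I*pi/9) + exp(-8*I*pi/9) + 2*exp(2*I*pi/3)|^2 + 1*|2 + 2*exp(-4*I*pi/9) + 2*exp(-2*I*pi/3) + exp(2*I*pi/9) + 2*exp(2*I*pi/3)|^2 + 1*|6 + 3*exp(-2*I*pi/3)|^2 + 1*|2 + 2*exp(-2*I*pi/3) + 2*exp(-8*I*pi/9) + exp(4*I*pi/9) + 2*exp(2*I*pi/3)|^2 + 1*|2 + 2*exp(-2*I*pi/3) + exp(-4*I*pi/9) + 2*exp(8*I*pi/9) + 2*exp(2*I*pi/3)|^2 + 1*|6 + 3*exp(2*I*pi/3)|^2 + 1*|2 + 2*exp(-2*I*pi/3) + exp(-2*I*pi/9) + 2*exp(2*I*pi/3) + 2*exp(4*I*pi/9)|^2 + 1*|2 + 2*exp(-2*I*pi/3) + exp(8*I*pi/9) + 2*exp(2*I*pi/9) + 2*exp(2*I*pi/3)|^2]
  = (1/9)[(81) + (3) + (3) + (27) + (3) + (3) + (27) + (3) + (3)] = 153/9 = 17.
(Exp terms are combined using exp(i*s)*conj(exp(i*t)) = exp(i*(s-t)), and sums of them are collapsed using the identity that for every m > 1 the m distinct m-th roots of unity sum to 0, e.g. 1 + exp(2*I*pi/3) + exp(-2*I*pi/3) = 0.)
A character is irreducible iff <chi, chi> = 1, so this representation is reducible.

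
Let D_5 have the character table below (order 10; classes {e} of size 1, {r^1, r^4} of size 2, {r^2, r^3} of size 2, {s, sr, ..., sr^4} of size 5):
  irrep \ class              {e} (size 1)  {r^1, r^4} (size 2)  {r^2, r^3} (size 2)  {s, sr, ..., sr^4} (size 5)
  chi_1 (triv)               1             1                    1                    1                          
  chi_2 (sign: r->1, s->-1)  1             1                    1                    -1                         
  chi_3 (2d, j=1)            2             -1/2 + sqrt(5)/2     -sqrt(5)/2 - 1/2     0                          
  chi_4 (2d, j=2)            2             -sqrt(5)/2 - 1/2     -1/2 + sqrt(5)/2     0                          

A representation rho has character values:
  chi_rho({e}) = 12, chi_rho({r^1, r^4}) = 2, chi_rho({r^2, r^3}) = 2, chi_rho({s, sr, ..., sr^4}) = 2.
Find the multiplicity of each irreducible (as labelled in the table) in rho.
Multiplicities: chi_1: 3, chi_2: 1, chi_3: 2, chi_4: 2.

Why: Use <chi_rho, chi> = (1/|G|) sum_C |C| * chi_rho(C) * conj(chi(C)) with |G| = 10 for each irreducible chi in the table:
  <chi_rho, chi_1> = (1/10)[1*(12)*conj(1) + 2*(2)*conj(1) + 2*(2)*conj(1) + 5*(2)*conj(1)]
      = (1/10)[(12) + (4) + (4) + (10)] = 30/10 = 3
  <chi_rho, chi_2> = (1/10)[1*(12)*conj(1) + 2*(2)*conj(1) + 2*(2)*conj(1) + 5*(2)*conj(-1)]
      = (1/10)[(12) + (4) + (4) + (-10)] = 10/10 = 1
  <chi_rho, chi_3> = (1/10)[1*(12)*conj(2) + 2*(2)*conj(-1/2 + sqrt(5)/2) + 2*(2)*conj(-sqrt(5)/2 - 1/2) + 5*(2)*conj(0)]
      = (1/10)[(24) + (-2 + 2*sqrt(5)) + (-2*sqrt(5) - 2) + (0)] = 20/10 = 2
  <chi_rho, chi_4> = (1/10)[1*(12)*conj(2) + 2*(2)*conj(-sqrt(5)/2 - 1/2) + 2*(2)*conj(-1/2 + sqrt(5)/2) + 5*(2)*conj(0)]
      = (1/10)[(24) + (-2*sqrt(5) - 2) + (-2 + 2*sqrt(5)) + (0)] = 20/10 = 2
Dimension check: dim(rho) = sum (mult * dim) = 3*1 + 1*1 + 2*2 + 2*2 = 12 = chi_rho(e) = 12.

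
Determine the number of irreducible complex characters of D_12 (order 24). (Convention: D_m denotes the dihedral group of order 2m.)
9

Argument: The number of irreducible complex representations of a finite group equals its number of conjugacy classes. D_12 has 9 conjugacy classes (n/2 + 3 for n even), so D_12 (order 24) has exactly 9 irreducible complex representations.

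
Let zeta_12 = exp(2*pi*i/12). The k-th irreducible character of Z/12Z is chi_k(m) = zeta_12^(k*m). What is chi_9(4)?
chi_9(4) = zeta_12^36 = 1

chi_9(4) = zeta_12^(9*4) = zeta_12^36. Since zeta_12^12 = 1, this equals zeta_12^0 = exp(2*pi*i*0/12) = 1.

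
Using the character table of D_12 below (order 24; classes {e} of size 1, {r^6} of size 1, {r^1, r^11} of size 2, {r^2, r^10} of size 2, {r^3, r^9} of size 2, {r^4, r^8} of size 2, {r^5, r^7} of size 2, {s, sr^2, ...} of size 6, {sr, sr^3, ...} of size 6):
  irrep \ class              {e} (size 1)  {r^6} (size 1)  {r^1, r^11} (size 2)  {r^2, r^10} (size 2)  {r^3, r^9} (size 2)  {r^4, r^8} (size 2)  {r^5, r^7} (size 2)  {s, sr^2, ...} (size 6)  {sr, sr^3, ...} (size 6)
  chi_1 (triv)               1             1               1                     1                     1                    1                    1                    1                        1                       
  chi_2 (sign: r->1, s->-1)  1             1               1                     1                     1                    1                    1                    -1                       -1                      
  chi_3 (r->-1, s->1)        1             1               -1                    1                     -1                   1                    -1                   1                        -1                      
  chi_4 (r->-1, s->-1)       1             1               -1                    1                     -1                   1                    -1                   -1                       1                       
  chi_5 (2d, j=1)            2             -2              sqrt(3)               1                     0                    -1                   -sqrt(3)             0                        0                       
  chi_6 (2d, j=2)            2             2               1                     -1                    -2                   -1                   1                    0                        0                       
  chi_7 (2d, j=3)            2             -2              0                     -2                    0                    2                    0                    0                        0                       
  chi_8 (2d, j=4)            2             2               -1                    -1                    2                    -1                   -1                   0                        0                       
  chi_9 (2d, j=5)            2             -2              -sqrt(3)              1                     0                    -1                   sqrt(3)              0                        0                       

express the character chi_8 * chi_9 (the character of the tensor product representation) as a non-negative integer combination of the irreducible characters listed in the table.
chi_8 tensor chi_9 = chi_5 + chi_7 (all other irreducibles have multiplicity 0).

Argument: The character of a tensor product is the pointwise product (chi_8 * chi_9)(C) = chi_8(C) * chi_9(C):
  {e}: (2)*(2), {r^6}: (2)*(-2), {r^1, r^11}: (-1)*(-sqrt(3)), {r^2, r^10}: (-1)*(1), {r^3, r^9}: (2)*(0), {r^4, r^8}: (-1)*(-1), {r^5, r^7}: (-1)*(sqrt(3)), {s, sr^2, ...}: (0)*(0), {sr, sr^3, ...}: (0)*(0)
so (chi_8 * chi_9) takes values
  {e} -> 4, {r^6} -> -4, {r^1, r^11} -> sqrt(3), {r^2, r^10} -> -1, {r^3, r^9} -> 0, {r^4, r^8} -> 1, {r^5, r^7} -> -sqrt(3), {s, sr^2, ...} -> 0, {sr, sr^3, ...} -> 0.
Now take the inner product of this character with each irreducible chi from the table, <chi_8*chi_9, chi> = (1/24) sum_C |C| (chi_8*chi_9)(C) conj(chi(C)):
  <chi_8*chi_9, chi_1> = (1/24)[1*(4)*conj(1) + 1*(-4)*conj(1) + 2*(sqrt(3))*conj(1) + 2*(-1)*conj(1) + 2*(0)*conj(1) + 2*(1)*conj(1) + 2*(-sqrt(3))*conj(1) + 6*(0)*conj(1) + 6*(0)*conj(1)]
      = (1/24)[(4) + (-4) + (2*sqrt(3)) + (-2) + (0) + (2) + (-2*sqrt(3)) + (0) + (0)] = 0/24 = 0
  <chi_8*chi_9, chi_2> = (1/24)[1*(4)*conj(1) + 1*(-4)*conj(1) + 2*(sqrt(3))*conj(1) + 2*(-1)*conj(1) + 2*(0)*conj(1) + 2*(1)*conj(1) + 2*(-sqrt(3))*conj(1) + 6*(0)*conj(-1) + 6*(0)*conj(-1)]
      = (1/24)[(4) + (-4) + (2*sqrt(3)) + (-2) + (0) + (2) + (-2*sqrt(3)) + (0) + (0)] = 0/24 = 0
  <chi_8*chi_9, chi_3> = (1/24)[1*(4)*conj(1) + 1*(-4)*conj(1) + 2*(sqrt(3))*conj(-1) + 2*(-1)*conj(1) + 2*(0)*conj(-1) + 2*(1)*conj(1) + 2*(-sqrt(3))*conj(-1) + 6*(0)*conj(1) + 6*(0)*conj(-1)]
      = (1/24)[(4) + (-4) + (-2*sqrt(3)) + (-2) + (0) + (2) + (2*sqrt(3)) + (0) + (0)] = 0/24 = 0
  <chi_8*chi_9, chi_4> = (1/24)[1*(4)*conj(1) + 1*(-4)*conj(1) + 2*(sqrt(3))*conj(-1) + 2*(-1)*conj(1) + 2*(0)*conj(-1) + 2*(1)*conj(1) + 2*(-sqrt(3))*conj(-1) + 6*(0)*conj(-1) + 6*(0)*conj(1)]
      = (1/24)[(4) + (-4) + (-2*sqrt(3)) + (-2) + (0) + (2) + (2*sqrt(3)) + (0) + (0)] = 0/24 = 0
  <chi_8*chi_9, chi_5> = (1/24)[1*(4)*conj(2) + 1*(-4)*conj(-2) + 2*(sqrt(3))*conj(sqrt(3)) + 2*(-1)*conj(1) + 2*(0)*conj(0) + 2*(1)*conj(-1) + 2*(-sqrt(3))*conj(-sqrt(3)) + 6*(0)*conj(0) + 6*(0)*conj(0)]
      = (1/24)[(8) + (8) + (6) + (-2) + (0) + (-2) + (6) + (0) + (0)] = 24/24 = 1
  <chi_8*chi_9, chi_6> = (1/24)[1*(4)*conj(2) + 1*(-4)*conj(2) + 2*(sqrt(3))*conj(1) + 2*(-1)*conj(-1) + 2*(0)*conj(-2) + 2*(1)*conj(-1) + 2*(-sqrt(3))*conj(1) + 6*(0)*conj(0) + 6*(0)*conj(0)]
      = (1/24)[(8) + (-8) + (2*sqrt(3)) + (2) + (0) + (-2) + (-2*sqrt(3)) + (0) + (0)] = 0/24 = 0
  <chi_8*chi_9, chi_7> = (1/24)[1*(4)*conj(2) + 1*(-4)*conj(-2) + 2*(sqrt(3))*conj(0) + 2*(-1)*conj(-2) + 2*(0)*conj(0) + 2*(1)*conj(2) + 2*(-sqrt(3))*conj(0) + 6*(0)*conj(0) + 6*(0)*conj(0)]
      = (1/24)[(8) + (8) + (0) + (4) + (0) + (4) + (0) + (0) + (0)] = 24/24 = 1
  <chi_8*chi_9, chi_8> = (1/24)[1*(4)*conj(2) + 1*(-4)*conj(2) + 2*(sqrt(3))*conj(-1) + 2*(-1)*conj(-1) + 2*(0)*conj(2) + 2*(1)*conj(-1) + 2*(-sqrt(3))*conj(-1) + 6*(0)*conj(0) + 6*(0)*conj(0)]
      = (1/24)[(8) + (-8) + (-2*sqrt(3)) + (2) + (0) + (-2) + (2*sqrt(3)) + (0) + (0)] = 0/24 = 0
  <chi_8*chi_9, chi_9> = (1/24)[1*(4)*conj(2) + 1*(-4)*conj(-2) + 2*(sqrt(3))*conj(-sqrt(3)) + 2*(-1)*conj(1) + 2*(0)*conj(0) + 2*(1)*conj(-1) + 2*(-sqrt(3))*conj(sqrt(3)) + 6*(0)*conj(0) + 6*(0)*conj(0)]
      = (1/24)[(8) + (8) + (-6) + (-2) + (0) + (-2) + (-6) + (0) + (0)] = 0/24 = 0
Hence the multiplicities are chi_5: 1, chi_7: 1. Dimension check: dim(chi_8)*dim(chi_9) = 2*2 = 4 and sum (mult * dim) = 1*2 + 1*2 = 4.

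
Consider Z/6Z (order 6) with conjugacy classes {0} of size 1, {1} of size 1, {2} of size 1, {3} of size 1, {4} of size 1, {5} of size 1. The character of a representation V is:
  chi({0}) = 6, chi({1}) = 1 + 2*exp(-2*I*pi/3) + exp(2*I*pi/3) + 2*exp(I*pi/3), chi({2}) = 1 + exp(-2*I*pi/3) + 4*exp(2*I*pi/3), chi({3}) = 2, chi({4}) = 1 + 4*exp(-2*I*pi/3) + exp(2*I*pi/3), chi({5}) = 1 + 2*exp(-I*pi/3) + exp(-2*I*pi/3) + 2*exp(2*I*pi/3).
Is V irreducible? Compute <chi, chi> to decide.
Not irreducible (reducible): <chi, chi> = 10 > 1.

Justification: <chi, chi> = (1/|G|) sum_C |C| * |chi(C)|^2 = (1/6)[1*|6|^2 + 1*|1 + 2*exp(-2*I*pi/3) + exp(2*I*pi/3) + 2*exp(I*pi/3)|^2 + 1*|1 + exp(-2*I*pi/3) + 4*exp(2*I*pi/3)|^2 + 1*|2|^2 + 1*|1 + 4*exp(-2*I*pi/3) + exp(2*I*pi/3)|^2 + 1*|1 + 2*exp(-I*pi/3) + exp(-2*I*pi/3) + 2*exp(2*I*pi/3)|^2]
  = (1/6)[(36) + (1) + (9) + (4) + (9) + (1)] = 60/6 = 10.
(Exp terms are combined using exp(i*s)*conj(exp(i*t)) = exp(i*(s-t)), and sums of them are collapsed using the identity that for every m > 1 the m distinct m-th roots of unity sum to 0, e.g. 1 + exp(2*I*pi/3) + exp(-2*I*pi/3) = 0.)
A character is irreducible iff <chi, chi> = 1, so this representation is reducible.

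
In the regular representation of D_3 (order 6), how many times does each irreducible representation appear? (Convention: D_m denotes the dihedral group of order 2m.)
Each irreducible V_i of dimension d_i appears with multiplicity d_i, i.e. rho_reg = (direct sum over all irreducibles V_i) d_i V_i. The irreducible dimensions for D_3 are 1, 1, 2: 2 irreducibles of dimension 1, each with multiplicity 1; 1 irreducible of dimension 2, with multiplicity 2. Total dimension 2*1*1 + 1*2*2 = 6 = |G|.

Derivation: General theorem: in the regular representation of a finite group G, each irreducible appears with multiplicity equal to its dimension. Check: dim(rho_reg) = sum d_i^2 = 1 + 1 + 4 = 6 = |G|.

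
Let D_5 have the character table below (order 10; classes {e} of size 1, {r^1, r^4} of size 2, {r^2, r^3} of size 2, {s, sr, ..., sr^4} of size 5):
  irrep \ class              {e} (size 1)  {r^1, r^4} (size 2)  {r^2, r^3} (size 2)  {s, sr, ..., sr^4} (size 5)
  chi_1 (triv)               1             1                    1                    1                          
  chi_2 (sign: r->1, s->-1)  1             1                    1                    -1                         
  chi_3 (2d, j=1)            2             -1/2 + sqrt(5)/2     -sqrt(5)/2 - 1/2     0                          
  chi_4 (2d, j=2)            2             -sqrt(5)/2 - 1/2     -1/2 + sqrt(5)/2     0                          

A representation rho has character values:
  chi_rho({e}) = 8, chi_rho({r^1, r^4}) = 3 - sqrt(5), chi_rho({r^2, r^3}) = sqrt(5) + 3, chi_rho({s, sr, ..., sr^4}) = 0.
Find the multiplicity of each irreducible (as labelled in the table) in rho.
Multiplicities: chi_1: 2, chi_2: 2, chi_3: 0, chi_4: 2.

Argument: Use <chi_rho, chi> = (1/|G|) sum_C |C| * chi_rho(C) * conj(chi(C)) with |G| = 10 for each irreducible chi in the table:
  <chi_rho, chi_1> = (1/10)[1*(8)*conj(1) + 2*(3 - sqrt(5))*conj(1) + 2*(sqrt(5) + 3)*conj(1) + 5*(0)*conj(1)]
      = (1/10)[(8) + (6 - 2*sqrt(5)) + (2*sqrt(5) + 6) + (0)] = 20/10 = 2
  <chi_rho, chi_2> = (1/10)[1*(8)*conj(1) + 2*(3 - sqrt(5))*conj(1) + 2*(sqrt(5) + 3)*conj(1) + 5*(0)*conj(-1)]
      = (1/10)[(8) + (6 - 2*sqrt(5)) + (2*sqrt(5) + 6) + (0)] = 20/10 = 2
  <chi_rho, chi_3> = (1/10)[1*(8)*conj(2) + 2*(3 - sqrt(5))*conj(-1/2 + sqrt(5)/2) + 2*(sqrt(5) + 3)*conj(-sqrt(5)/2 - 1/2) + 5*(0)*conj(0)]
      = (1/10)[(16) + (-8 + 4*sqrt(5)) + (-4*sqrt(5) - 8) + (0)] = 0/10 = 0
  <chi_rho, chi_4> = (1/10)[1*(8)*conj(2) + 2*(3 - sqrt(5))*conj(-sqrt(5)/2 - 1/2) + 2*(sqrt(5) + 3)*conj(-1/2 + sqrt(5)/2) + 5*(0)*conj(0)]
      = (1/10)[(16) + (2 - 2*sqrt(5)) + (2 + 2*sqrt(5)) + (0)] = 20/10 = 2
Dimension check: dim(rho) = sum (mult * dim) = 2*1 + 2*1 + 0*2 + 2*2 = 8 = chi_rho(e) = 8.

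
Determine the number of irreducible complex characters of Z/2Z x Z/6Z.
12

Proof sketch: The number of irreducible complex representations of a finite group equals its number of conjugacy classes. Z/2Z x Z/6Z is abelian of order 12, so every element is its own conjugacy class: 12 classes, so Z/2Z x Z/6Z (order 12) has exactly 12 irreducible complex representations.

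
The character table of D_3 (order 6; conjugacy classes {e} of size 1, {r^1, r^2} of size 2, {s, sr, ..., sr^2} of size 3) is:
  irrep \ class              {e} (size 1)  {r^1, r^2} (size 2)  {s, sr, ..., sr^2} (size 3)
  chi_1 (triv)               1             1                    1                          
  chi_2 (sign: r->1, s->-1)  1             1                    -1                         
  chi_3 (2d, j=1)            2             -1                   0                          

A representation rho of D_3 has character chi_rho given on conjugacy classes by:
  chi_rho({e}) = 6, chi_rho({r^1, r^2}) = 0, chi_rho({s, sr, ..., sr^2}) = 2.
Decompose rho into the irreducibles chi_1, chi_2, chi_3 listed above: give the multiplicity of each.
Multiplicities: chi_1: 2, chi_2: 0, chi_3: 2.

Proof sketch: Use <chi_rho, chi> = (1/|G|) sum_C |C| * chi_rho(C) * conj(chi(C)) with |G| = 6 for each irreducible chi in the table:
  <chi_rho, chi_1> = (1/6)[1*(6)*conj(1) + 2*(0)*conj(1) + 3*(2)*conj(1)]
      = (1/6)[(6) + (0) + (6)] = 12/6 = 2
  <chi_rho, chi_2> = (1/6)[1*(6)*conj(1) + 2*(0)*conj(1) + 3*(2)*conj(-1)]
      = (1/6)[(6) + (0) + (-6)] = 0/6 = 0
  <chi_rho, chi_3> = (1/6)[1*(6)*conj(2) + 2*(0)*conj(-1) + 3*(2)*conj(0)]
      = (1/6)[(12) + (0) + (0)] = 12/6 = 2
Dimension check: dim(rho) = sum (mult * dim) = 2*1 + 0*1 + 2*2 = 6 = chi_rho(e) = 6.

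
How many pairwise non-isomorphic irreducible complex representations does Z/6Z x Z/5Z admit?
30

Working: The number of irreducible complex representations of a finite group equals its number of conjugacy classes. Z/6Z x Z/5Z is abelian of order 30, so every element is its own conjugacy class: 30 classes, so Z/6Z x Z/5Z (order 30) has exactly 30 irreducible complex representations.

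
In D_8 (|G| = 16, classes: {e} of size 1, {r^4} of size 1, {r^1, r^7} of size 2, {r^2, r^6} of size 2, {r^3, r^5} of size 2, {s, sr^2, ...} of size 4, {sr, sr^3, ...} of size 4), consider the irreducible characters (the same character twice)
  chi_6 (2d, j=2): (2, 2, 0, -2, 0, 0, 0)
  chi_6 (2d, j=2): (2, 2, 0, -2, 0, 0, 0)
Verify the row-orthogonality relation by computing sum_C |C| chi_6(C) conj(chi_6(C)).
Sum = 16 = |G| = 16; so <chi_6, chi_6> = 1 (norm-1 confirms irreducibility).

Working: Compute term by term over conjugacy classes (|C| * chi_6(C) * conj(chi_6(C))):
  1*(2)*conj(2) + 1*(2)*conj(2) + 2*(0)*conj(0) + 2*(-2)*conj(-2) + 2*(0)*conj(0) + 4*(0)*conj(0) + 4*(0)*conj(0)
  = (4) + (4) + (0) + (8) + (0) + (0) + (0)
  = 16.
Dividing by |G| = 16 gives 16/16 = 1, matching the row-orthogonality relation <chi_6, chi_6> = [chi_6 = chi_6].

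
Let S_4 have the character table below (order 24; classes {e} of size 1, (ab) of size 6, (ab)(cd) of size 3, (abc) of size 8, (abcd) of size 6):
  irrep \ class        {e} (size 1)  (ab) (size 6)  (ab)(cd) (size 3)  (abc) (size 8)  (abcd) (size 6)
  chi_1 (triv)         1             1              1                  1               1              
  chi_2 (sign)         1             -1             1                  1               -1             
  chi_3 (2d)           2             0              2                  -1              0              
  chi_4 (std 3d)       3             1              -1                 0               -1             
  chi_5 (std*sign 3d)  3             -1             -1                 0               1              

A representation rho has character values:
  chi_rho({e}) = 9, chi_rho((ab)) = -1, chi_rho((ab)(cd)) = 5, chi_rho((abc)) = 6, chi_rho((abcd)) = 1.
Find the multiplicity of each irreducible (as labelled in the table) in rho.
Multiplicities: chi_1: 3, chi_2: 3, chi_3: 0, chi_4: 0, chi_5: 1.

Reasoning: Use <chi_rho, chi> = (1/|G|) sum_C |C| * chi_rho(C) * conj(chi(C)) with |G| = 24 for each irreducible chi in the table:
  <chi_rho, chi_1> = (1/24)[1*(9)*conj(1) + 6*(-1)*conj(1) + 3*(5)*conj(1) + 8*(6)*conj(1) + 6*(1)*conj(1)]
      = (1/24)[(9) + (-6) + (15) + (48) + (6)] = 72/24 = 3
  <chi_rho, chi_2> = (1/24)[1*(9)*conj(1) + 6*(-1)*conj(-1) + 3*(5)*conj(1) + 8*(6)*conj(1) + 6*(1)*conj(-1)]
      = (1/24)[(9) + (6) + (15) + (48) + (-6)] = 72/24 = 3
  <chi_rho, chi_3> = (1/24)[1*(9)*conj(2) + 6*(-1)*conj(0) + 3*(5)*conj(2) + 8*(6)*conj(-1) + 6*(1)*conj(0)]
      = (1/24)[(18) + (0) + (30) + (-48) + (0)] = 0/24 = 0
  <chi_rho, chi_4> = (1/24)[1*(9)*conj(3) + 6*(-1)*conj(1) + 3*(5)*conj(-1) + 8*(6)*conj(0) + 6*(1)*conj(-1)]
      = (1/24)[(27) + (-6) + (-15) + (0) + (-6)] = 0/24 = 0
  <chi_rho, chi_5> = (1/24)[1*(9)*conj(3) + 6*(-1)*conj(-1) + 3*(5)*conj(-1) + 8*(6)*conj(0) + 6*(1)*conj(1)]
      = (1/24)[(27) + (6) + (-15) + (0) + (6)] = 24/24 = 1
Dimension check: dim(rho) = sum (mult * dim) = 3*1 + 3*1 + 0*2 + 0*3 + 1*3 = 9 = chi_rho(e) = 9.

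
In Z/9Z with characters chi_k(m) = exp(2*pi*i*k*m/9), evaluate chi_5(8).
chi_5(8) = zeta_9^40 = exp(8*I*pi/9)

Details: chi_5(8) = zeta_9^(5*8) = zeta_9^40. Since zeta_9^9 = 1, this equals zeta_9^4 = exp(2*pi*i*4/9) = exp(8*I*pi/9).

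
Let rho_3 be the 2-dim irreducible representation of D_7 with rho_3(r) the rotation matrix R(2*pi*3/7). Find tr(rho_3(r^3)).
chi_{rho_3}(r^3) = 2*cos(2*pi*3*3/7) = -2*cos(3*pi/7)

rho_3(r^3) is rotation by angle 2*pi*3*3/7, whose trace is 2*cos(2*pi*3*3/7) = -2*cos(3*pi/7).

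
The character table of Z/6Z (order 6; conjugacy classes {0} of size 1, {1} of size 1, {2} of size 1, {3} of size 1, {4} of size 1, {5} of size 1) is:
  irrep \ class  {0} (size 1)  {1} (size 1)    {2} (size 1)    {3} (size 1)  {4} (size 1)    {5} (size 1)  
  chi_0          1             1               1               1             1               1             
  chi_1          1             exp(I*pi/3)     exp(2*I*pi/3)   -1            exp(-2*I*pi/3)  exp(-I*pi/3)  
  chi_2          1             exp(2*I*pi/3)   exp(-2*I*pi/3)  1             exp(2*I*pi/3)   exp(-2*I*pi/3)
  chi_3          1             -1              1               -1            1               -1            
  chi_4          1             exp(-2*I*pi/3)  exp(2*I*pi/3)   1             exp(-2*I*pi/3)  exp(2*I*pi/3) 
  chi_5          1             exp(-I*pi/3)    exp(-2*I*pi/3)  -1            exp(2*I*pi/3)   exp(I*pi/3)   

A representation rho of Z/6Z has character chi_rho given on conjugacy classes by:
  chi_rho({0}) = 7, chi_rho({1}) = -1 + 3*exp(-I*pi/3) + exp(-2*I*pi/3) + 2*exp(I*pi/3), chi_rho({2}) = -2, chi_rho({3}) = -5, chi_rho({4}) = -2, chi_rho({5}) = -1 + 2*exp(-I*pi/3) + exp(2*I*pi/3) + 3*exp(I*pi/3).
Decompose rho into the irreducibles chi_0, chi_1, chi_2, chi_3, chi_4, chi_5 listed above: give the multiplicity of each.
Multiplicities: chi_0: 0, chi_1: 2, chi_2: 0, chi_3: 1, chi_4: 1, chi_5: 3.

Derivation: Use <chi_rho, chi> = (1/|G|) sum_C |C| * chi_rho(C) * conj(chi(C)) with |G| = 6 for each irreducible chi in the table:
  <chi_rho, chi_0> = (1/6)[1*(7)*conj(1) + 1*(-1 + 3*exp(-I*pi/3) + exp(-2*I*pi/3) + 2*exp(I*pi/3))*conj(1) + 1*(-2)*conj(1) + 1*(-5)*conj(1) + 1*(-2)*conj(1) + 1*(-1 + 2*exp(-I*pi/3) + exp(2*I*pi/3) + 3*exp(I*pi/3))*conj(1)]
      = (1/6)[(7) + (-1 + 3*exp(-I*pi/3) + exp(-2*I*pi/3) + 2*exp(I*pi/3)) + (-2) + (-5) + (-2) + (-1 + 2*exp(-I*pi/3) + exp(2*I*pi/3) + 3*exp(I*pi/3))] = 0/6 = 0
  <chi_rho, chi_1> = (1/6)[1*(7)*conj(1) + 1*(-1 + 3*exp(-I*pi/3) + exp(-2*I*pi/3) + 2*exp(I*pi/3))*conj(exp(I*pi/3)) + 1*(-2)*conj(exp(2*I*pi/3)) + 1*(-5)*conj(-1) + 1*(-2)*conj(exp(-2*I*pi/3)) + 1*(-1 + 2*exp(-I*pi/3) + exp(2*I*pi/3) + 3*exp(I*pi/3))*conj(exp(-I*pi/3))]
      = (1/6)[(7) + (1 + 3*exp(-2*I*pi/3) - exp(-I*pi/3)) + (3 + exp(-2*I*pi/3) + 3*exp(2*I*pi/3)) + (5) + (3 + 3*exp(-2*I*pi/3) + exp(2*I*pi/3)) + (1 - exp(I*pi/3) + 3*exp(2*I*pi/3))] = 12/6 = 2
  <chi_rho, chi_2> = (1/6)[1*(7)*conj(1) + 1*(-1 + 3*exp(-I*pi/3) + exp(-2*I*pi/3) + 2*exp(I*pi/3))*conj(exp(2*I*pi/3)) + 1*(-2)*conj(exp(-2*I*pi/3)) + 1*(-5)*conj(1) + 1*(-2)*conj(exp(2*I*pi/3)) + 1*(-1 + 2*exp(-I*pi/3) + exp(2*I*pi/3) + 3*exp(I*pi/3))*conj(exp(-2*I*pi/3))]
      = (1/6)[(7) + (-2) + (3 + 3*exp(-2*I*pi/3) + exp(2*I*pi/3)) + (-5) + (3 + exp(-2*I*pi/3) + 3*exp(2*I*pi/3)) + (-2)] = 0/6 = 0
  <chi_rho, chi_3> = (1/6)[1*(7)*conj(1) + 1*(-1 + 3*exp(-I*pi/3) + exp(-2*I*pi/3) + 2*exp(I*pi/3))*conj(-1) + 1*(-2)*conj(1) + 1*(-5)*conj(-1) + 1*(-2)*conj(1) + 1*(-1 + 2*exp(-I*pi/3) + exp(2*I*pi/3) + 3*exp(I*pi/3))*conj(-1)]
      = (1/6)[(7) + (1 - 2*exp(I*pi/3) - exp(-2*I*pi/3) - 3*exp(-I*pi/3)) + (-2) + (5) + (-2) + (1 - 3*exp(I*pi/3) - exp(2*I*pi/3) - 2*exp(-I*pi/3))] = 6/6 = 1
  <chi_rho, chi_4> = (1/6)[1*(7)*conj(1) + 1*(-1 + 3*exp(-I*pi/3) + exp(-2*I*pi/3) + 2*exp(I*pi/3))*conj(exp(-2*I*pi/3)) + 1*(-2)*conj(exp(2*I*pi/3)) + 1*(-5)*conj(1) + 1*(-2)*conj(exp(-2*I*pi/3)) + 1*(-1 + 2*exp(-I*pi/3) + exp(2*I*pi/3) + 3*exp(I*pi/3))*conj(exp(2*I*pi/3))]
      = (1/6)[(7) + (-1 - exp(2*I*pi/3) + 3*exp(I*pi/3)) + (3 + exp(-2*I*pi/3) + 3*exp(2*I*pi/3)) + (-5) + (3 + 3*exp(-2*I*pi/3) + exp(2*I*pi/3)) + (-1 + 3*exp(-I*pi/3) - exp(-2*I*pi/3))] = 6/6 = 1
  <chi_rho, chi_5> = (1/6)[1*(7)*conj(1) + 1*(-1 + 3*exp(-I*pi/3) + exp(-2*I*pi/3) + 2*exp(I*pi/3))*conj(exp(-I*pi/3)) + 1*(-2)*conj(exp(-2*I*pi/3)) + 1*(-5)*conj(-1) + 1*(-2)*conj(exp(2*I*pi/3)) + 1*(-1 + 2*exp(-I*pi/3) + exp(2*I*pi/3) + 3*exp(I*pi/3))*conj(exp(I*pi/3))]
      = (1/6)[(7) + (2) + (3 + 3*exp(-2*I*pi/3) + exp(2*I*pi/3)) + (5) + (3 + exp(-2*I*pi/3) + 3*exp(2*I*pi/3)) + (2)] = 18/6 = 3
(Exp terms are combined using exp(i*s)*conj(exp(i*t)) = exp(i*(s-t)), and sums of them are collapsed using the identity that for every m > 1 the m distinct m-th roots of unity sum to 0, e.g. 1 + exp(2*I*pi/3) + exp(-2*I*pi/3) = 0.)
Dimension check: dim(rho) = sum (mult * dim) = 0*1 + 2*1 + 0*1 + 1*1 + 1*1 + 3*1 = 7 = chi_rho(e) = 7.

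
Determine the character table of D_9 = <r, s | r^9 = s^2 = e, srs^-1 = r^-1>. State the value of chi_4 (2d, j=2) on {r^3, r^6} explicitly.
Conjugacy classes: {e} of size 1, {r^1, r^8} of size 2, {r^2, r^7} of size 2, {r^3, r^6} of size 2, {r^4, r^5} of size 2, {s, sr, ..., sr^8} of size 9.
Character table:
  irrep \ class              {e} (size 1)  {r^1, r^8} (size 2)  {r^2, r^7} (size 2)  {r^3, r^6} (size 2)  {r^4, r^5} (size 2)  {s, sr, ..., sr^8} (size 9)
  chi_1 (triv)               1             1                    1                    1                    1                    1                          
  chi_2 (sign: r->1, s->-1)  1             1                    1                    1                    1                    -1                         
  chi_3 (2d, j=1)            2             2*cos(2*pi/9)        2*cos(4*pi/9)        -1                   -2*cos(pi/9)         0                          
  chi_4 (2d, j=2)            2             2*cos(4*pi/9)        -2*cos(pi/9)         -1                   2*cos(2*pi/9)        0                          
  chi_5 (2d, j=3)            2             -1                   -1                   2                    -1                   0                          
  chi_6 (2d, j=4)            2             -2*cos(pi/9)         2*cos(2*pi/9)        -1                   2*cos(4*pi/9)        0                          

Spot check: chi_4 (2d, j=2) on {r^3, r^6} = -1.

Justification: D_9 has order 2*9 = 18 with 6 conjugacy classes, hence 6 irreducibles. Sum of squared dims 1 + 1 + 4 + 4 + 4 + 4 = 18 = |G|. Linear characters come from the abelianisation; the 2-dimensional irreps have character r^k -> 2*cos(2*pi*j*k/9), reflections -> 0.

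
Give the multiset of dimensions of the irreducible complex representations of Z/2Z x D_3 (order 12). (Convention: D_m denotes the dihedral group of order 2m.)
Dimensions: 1, 1, 1, 1, 2, 2

Working: There are 6 irreducibles (= number of conjugacy classes). Their dimensions d_i satisfy sum d_i^2 = |G| = 12: 1 + 1 + 1 + 1 + 4 + 4 = 12. (For the product with Z/2Z: each of the 2 1-dim characters of Z/2Z tensors with each irrep of D_3, giving 2 copies of each D_3-dimension.)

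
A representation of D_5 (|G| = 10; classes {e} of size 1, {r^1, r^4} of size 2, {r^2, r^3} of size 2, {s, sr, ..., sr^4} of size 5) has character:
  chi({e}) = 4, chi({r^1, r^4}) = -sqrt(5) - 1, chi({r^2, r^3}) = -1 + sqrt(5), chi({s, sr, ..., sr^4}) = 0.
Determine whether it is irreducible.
Not irreducible (reducible): <chi, chi> = 4 > 1.

Solution. <chi, chi> = (1/|G|) sum_C |C| * |chi(C)|^2 = (1/10)[1*|4|^2 + 2*|-sqrt(5) - 1|^2 + 2*|-1 + sqrt(5)|^2 + 5*|0|^2]
  = (1/10)[(16) + (4*sqrt(5) + 12) + (12 - 4*sqrt(5)) + (0)] = 40/10 = 4.
A character is irreducible iff <chi, chi> = 1, so this representation is reducible.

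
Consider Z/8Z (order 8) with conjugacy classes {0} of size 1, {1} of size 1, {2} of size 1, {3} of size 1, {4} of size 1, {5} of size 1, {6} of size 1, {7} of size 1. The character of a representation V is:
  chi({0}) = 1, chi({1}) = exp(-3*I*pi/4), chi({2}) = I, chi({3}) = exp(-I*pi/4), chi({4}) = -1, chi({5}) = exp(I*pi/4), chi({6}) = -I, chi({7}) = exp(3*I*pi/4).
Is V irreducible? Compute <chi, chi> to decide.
Irreducible: <chi, chi> = 1.

Why: <chi, chi> = (1/|G|) sum_C |C| * |chi(C)|^2 = (1/8)[1*|1|^2 + 1*|exp(-3*I*pi/4)|^2 + 1*|I|^2 + 1*|exp(-I*pi/4)|^2 + 1*|-1|^2 + 1*|exp(I*pi/4)|^2 + 1*|-I|^2 + 1*|exp(3*I*pi/4)|^2]
  = (1/8)[(1) + (1) + (1) + (1) + (1) + (1) + (1) + (1)] = 8/8 = 1.
(Exp terms are combined using exp(i*s)*conj(exp(i*t)) = exp(i*(s-t)), and sums of them are collapsed using the identity that for every m > 1 the m distinct m-th roots of unity sum to 0, e.g. 1 + exp(2*I*pi/3) + exp(-2*I*pi/3) = 0.)
A character is irreducible iff <chi, chi> = 1, so this representation is irreducible.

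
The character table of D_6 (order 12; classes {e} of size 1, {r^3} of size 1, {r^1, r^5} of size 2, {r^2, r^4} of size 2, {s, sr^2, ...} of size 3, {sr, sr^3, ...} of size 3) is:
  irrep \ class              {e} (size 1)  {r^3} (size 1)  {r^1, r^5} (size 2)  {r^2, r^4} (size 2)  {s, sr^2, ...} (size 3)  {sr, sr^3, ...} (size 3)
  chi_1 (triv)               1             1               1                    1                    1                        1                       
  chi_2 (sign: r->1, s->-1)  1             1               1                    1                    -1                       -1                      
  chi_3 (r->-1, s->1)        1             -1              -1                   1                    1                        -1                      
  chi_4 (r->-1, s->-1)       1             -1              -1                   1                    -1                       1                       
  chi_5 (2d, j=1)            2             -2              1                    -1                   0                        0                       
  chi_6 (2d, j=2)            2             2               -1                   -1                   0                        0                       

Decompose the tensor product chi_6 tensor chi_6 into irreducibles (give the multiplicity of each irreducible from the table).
chi_6 tensor chi_6 = chi_1 + chi_2 + chi_6 (all other irreducibles have multiplicity 0).

Argument: The character of a tensor product is the pointwise product (chi_6 * chi_6)(C) = chi_6(C) * chi_6(C):
  {e}: (2)*(2), {r^3}: (2)*(2), {r^1, r^5}: (-1)*(-1), {r^2, r^4}: (-1)*(-1), {s, sr^2, ...}: (0)*(0), {sr, sr^3, ...}: (0)*(0)
so (chi_6 * chi_6) takes values
  {e} -> 4, {r^3} -> 4, {r^1, r^5} -> 1, {r^2, r^4} -> 1, {s, sr^2, ...} -> 0, {sr, sr^3, ...} -> 0.
Now take the inner product of this character with each irreducible chi from the table, <chi_6*chi_6, chi> = (1/12) sum_C |C| (chi_6*chi_6)(C) conj(chi(C)):
  <chi_6*chi_6, chi_1> = (1/12)[1*(4)*conj(1) + 1*(4)*conj(1) + 2*(1)*conj(1) + 2*(1)*conj(1) + 3*(0)*conj(1) + 3*(0)*conj(1)]
      = (1/12)[(4) + (4) + (2) + (2) + (0) + (0)] = 12/12 = 1
  <chi_6*chi_6, chi_2> = (1/12)[1*(4)*conj(1) + 1*(4)*conj(1) + 2*(1)*conj(1) + 2*(1)*conj(1) + 3*(0)*conj(-1) + 3*(0)*conj(-1)]
      = (1/12)[(4) + (4) + (2) + (2) + (0) + (0)] = 12/12 = 1
  <chi_6*chi_6, chi_3> = (1/12)[1*(4)*conj(1) + 1*(4)*conj(-1) + 2*(1)*conj(-1) + 2*(1)*conj(1) + 3*(0)*conj(1) + 3*(0)*conj(-1)]
      = (1/12)[(4) + (-4) + (-2) + (2) + (0) + (0)] = 0/12 = 0
  <chi_6*chi_6, chi_4> = (1/12)[1*(4)*conj(1) + 1*(4)*conj(-1) + 2*(1)*conj(-1) + 2*(1)*conj(1) + 3*(0)*conj(-1) + 3*(0)*conj(1)]
      = (1/12)[(4) + (-4) + (-2) + (2) + (0) + (0)] = 0/12 = 0
  <chi_6*chi_6, chi_5> = (1/12)[1*(4)*conj(2) + 1*(4)*conj(-2) + 2*(1)*conj(1) + 2*(1)*conj(-1) + 3*(0)*conj(0) + 3*(0)*conj(0)]
      = (1/12)[(8) + (-8) + (2) + (-2) + (0) + (0)] = 0/12 = 0
  <chi_6*chi_6, chi_6> = (1/12)[1*(4)*conj(2) + 1*(4)*conj(2) + 2*(1)*conj(-1) + 2*(1)*conj(-1) + 3*(0)*conj(0) + 3*(0)*conj(0)]
      = (1/12)[(8) + (8) + (-2) + (-2) + (0) + (0)] = 12/12 = 1
Hence the multiplicities are chi_1: 1, chi_2: 1, chi_6: 1. Dimension check: dim(chi_6)*dim(chi_6) = 2*2 = 4 and sum (mult * dim) = 1*1 + 1*1 + 1*2 = 4.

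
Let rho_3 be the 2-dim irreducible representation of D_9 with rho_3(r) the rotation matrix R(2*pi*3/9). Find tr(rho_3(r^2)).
chi_{rho_3}(r^2) = 2*cos(2*pi*3*2/9) = -1

Solution. rho_3(r^2) is rotation by angle 2*pi*3*2/9, whose trace is 2*cos(2*pi*3*2/9) = -1.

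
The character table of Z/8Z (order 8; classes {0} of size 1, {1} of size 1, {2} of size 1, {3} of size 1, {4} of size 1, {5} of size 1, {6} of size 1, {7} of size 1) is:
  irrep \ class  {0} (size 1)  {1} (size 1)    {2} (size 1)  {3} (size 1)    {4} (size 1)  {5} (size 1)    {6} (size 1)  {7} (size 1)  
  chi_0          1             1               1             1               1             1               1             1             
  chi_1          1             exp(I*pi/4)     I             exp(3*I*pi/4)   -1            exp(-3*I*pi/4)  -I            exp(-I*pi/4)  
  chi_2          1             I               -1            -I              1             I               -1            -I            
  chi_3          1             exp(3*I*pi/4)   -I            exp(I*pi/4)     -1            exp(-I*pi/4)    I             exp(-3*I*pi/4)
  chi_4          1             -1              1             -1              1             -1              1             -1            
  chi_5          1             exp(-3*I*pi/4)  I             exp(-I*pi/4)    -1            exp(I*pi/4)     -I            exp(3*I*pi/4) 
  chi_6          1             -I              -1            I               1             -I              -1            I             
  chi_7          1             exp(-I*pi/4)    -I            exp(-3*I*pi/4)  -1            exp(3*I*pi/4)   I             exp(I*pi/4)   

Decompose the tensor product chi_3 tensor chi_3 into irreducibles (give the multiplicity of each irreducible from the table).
chi_3 tensor chi_3 = chi_6 (all other irreducibles have multiplicity 0).

Reasoning: The character of a tensor product is the pointwise product (chi_3 * chi_3)(C) = chi_3(C) * chi_3(C):
  {0}: (1)*(1), {1}: (exp(3*I*pi/4))*(exp(3*I*pi/4)), {2}: (-I)*(-I), {3}: (exp(I*pi/4))*(exp(I*pi/4)), {4}: (-1)*(-1), {5}: (exp(-I*pi/4))*(exp(-I*pi/4)), {6}: (I)*(I), {7}: (exp(-3*I*pi/4))*(exp(-3*I*pi/4))
so (chi_3 * chi_3) takes values
  {0} -> 1, {1} -> -I, {2} -> -1, {3} -> I, {4} -> 1, {5} -> -I, {6} -> -1, {7} -> I.
Now take the inner product of this character with each irreducible chi from the table, <chi_3*chi_3, chi> = (1/8) sum_C |C| (chi_3*chi_3)(C) conj(chi(C)):
  <chi_3*chi_3, chi_0> = (1/8)[1*(1)*conj(1) + 1*(-I)*conj(1) + 1*(-1)*conj(1) + 1*(I)*conj(1) + 1*(1)*conj(1) + 1*(-I)*conj(1) + 1*(-1)*conj(1) + 1*(I)*conj(1)]
      = (1/8)[(1) + (-I) + (-1) + (I) + (1) + (-I) + (-1) + (I)] = 0/8 = 0
  <chi_3*chi_3, chi_1> = (1/8)[1*(1)*conj(1) + 1*(-I)*conj(exp(I*pi/4)) + 1*(-1)*conj(I) + 1*(I)*conj(exp(3*I*pi/4)) + 1*(1)*conj(-1) + 1*(-I)*conj(exp(-3*I*pi/4)) + 1*(-1)*conj(-I) + 1*(I)*conj(exp(-I*pi/4))]
      = (1/8)[(1) + (-exp(I*pi/4)) + (I) + (exp(-I*pi/4)) + (-1) + (-exp(-3*I*pi/4)) + (-I) + (exp(3*I*pi/4))] = 0/8 = 0
  <chi_3*chi_3, chi_2> = (1/8)[1*(1)*conj(1) + 1*(-I)*conj(I) + 1*(-1)*conj(-1) + 1*(I)*conj(-I) + 1*(1)*conj(1) + 1*(-I)*conj(I) + 1*(-1)*conj(-1) + 1*(I)*conj(-I)]
      = (1/8)[(1) + (-1) + (1) + (-1) + (1) + (-1) + (1) + (-1)] = 0/8 = 0
  <chi_3*chi_3, chi_3> = (1/8)[1*(1)*conj(1) + 1*(-I)*conj(exp(3*I*pi/4)) + 1*(-1)*conj(-I) + 1*(I)*conj(exp(I*pi/4)) + 1*(1)*conj(-1) + 1*(-I)*conj(exp(-I*pi/4)) + 1*(-1)*conj(I) + 1*(I)*conj(exp(-3*I*pi/4))]
      = (1/8)[(1) + (-exp(-I*pi/4)) + (-I) + (exp(I*pi/4)) + (-1) + (-exp(3*I*pi/4)) + (I) + (exp(-3*I*pi/4))] = 0/8 = 0
  <chi_3*chi_3, chi_4> = (1/8)[1*(1)*conj(1) + 1*(-I)*conj(-1) + 1*(-1)*conj(1) + 1*(I)*conj(-1) + 1*(1)*conj(1) + 1*(-I)*conj(-1) + 1*(-1)*conj(1) + 1*(I)*conj(-1)]
      = (1/8)[(1) + (I) + (-1) + (-I) + (1) + (I) + (-1) + (-I)] = 0/8 = 0
  <chi_3*chi_3, chi_5> = (1/8)[1*(1)*conj(1) + 1*(-I)*conj(exp(-3*I*pi/4)) + 1*(-1)*conj(I) + 1*(I)*conj(exp(-I*pi/4)) + 1*(1)*conj(-1) + 1*(-I)*conj(exp(I*pi/4)) + 1*(-1)*conj(-I) + 1*(I)*conj(exp(3*I*pi/4))]
      = (1/8)[(1) + (-exp(-3*I*pi/4)) + (I) + (exp(3*I*pi/4)) + (-1) + (-exp(I*pi/4)) + (-I) + (exp(-I*pi/4))] = 0/8 = 0
  <chi_3*chi_3, chi_6> = (1/8)[1*(1)*conj(1) + 1*(-I)*conj(-I) + 1*(-1)*conj(-1) + 1*(I)*conj(I) + 1*(1)*conj(1) + 1*(-I)*conj(-I) + 1*(-1)*conj(-1) + 1*(I)*conj(I)]
      = (1/8)[(1) + (1) + (1) + (1) + (1) + (1) + (1) + (1)] = 8/8 = 1
  <chi_3*chi_3, chi_7> = (1/8)[1*(1)*conj(1) + 1*(-I)*conj(exp(-I*pi/4)) + 1*(-1)*conj(-I) + 1*(I)*conj(exp(-3*I*pi/4)) + 1*(1)*conj(-1) + 1*(-I)*conj(exp(3*I*pi/4)) + 1*(-1)*conj(I) + 1*(I)*conj(exp(I*pi/4))]
      = (1/8)[(1) + (-exp(3*I*pi/4)) + (-I) + (exp(-3*I*pi/4)) + (-1) + (-exp(-I*pi/4)) + (I) + (exp(I*pi/4))] = 0/8 = 0
(Exp terms are combined using exp(i*s)*conj(exp(i*t)) = exp(i*(s-t)), and sums of them are collapsed using the identity that for every m > 1 the m distinct m-th roots of unity sum to 0, e.g. 1 + exp(2*I*pi/3) + exp(-2*I*pi/3) = 0.)
Hence the multiplicities are chi_6: 1. Dimension check: dim(chi_3)*dim(chi_3) = 1*1 = 1 and sum (mult * dim) = 1*1 = 1.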